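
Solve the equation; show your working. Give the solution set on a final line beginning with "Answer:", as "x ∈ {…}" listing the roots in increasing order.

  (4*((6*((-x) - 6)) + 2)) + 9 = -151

Step 1. [(4*((6*((-x) - 6)) + 2)) + 9 = -151] 9 comes off first (subtract 9), so sub: 4*((6*((-x) - 6)) + 2) = -160.
Step 2. [4*((6*((-x) - 6)) + 2) = -160] leading coefficient 4: divide by 4 ⇒ div: (6*((-x) - 6)) + 2 = -40.
Step 3. [(6*((-x) - 6)) + 2 = -40] the outer +2 inverts by subtracting 2, so sub: 6*((-x) - 6) = -42.
Step 4. [6*((-x) - 6) = -42] 6 out front; divide by 6 ⇒ div: (-x) - 6 = -7.
Step 5. [(-x) - 6 = -7] 6 comes off first (add 6) ⇒ sub: -x = -1.
Step 6. [-x = -1] flip signs both sides ⇒ neg: x = 1.

Answer: x ∈ {1}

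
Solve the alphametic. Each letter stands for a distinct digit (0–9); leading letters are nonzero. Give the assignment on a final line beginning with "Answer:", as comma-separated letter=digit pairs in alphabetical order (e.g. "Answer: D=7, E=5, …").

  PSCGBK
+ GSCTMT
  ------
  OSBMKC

Step 1. [col 1: K + T ≡ C (mod 10)] several values work for K in column 1 (K + T ≡ C (mod 10), carry-in 0); try K=3. So K=3.
Step 2. [col 1: K + T ≡ C (mod 10)] several values work for C in column 1 (K + T ≡ C (mod 10), carry-in 0); try C=8. So C=8.
Step 3. [col 1: K + T ≡ C (mod 10)] in column 1 we have K+T≡C with carry-in 0; given K=3, C=8 and digits 3,8 already taken and all letters distinct, that pins T to 5, so T=5.
Step 4. [col 2: B + M ≡ K (mod 10)] no forcing yet in column 2 (carry-in 0); B=6 is free and consistent — try it. So B=6.
Step 5. [col 2: B + M ≡ K (mod 10)] column 2 reads B+M+carry(0)=K with B=6, K=3; with digits 3,5,6,8 already taken and all letters distinct, the only value for M is 7. So M=7.
Step 6. [col 3: G + T ≡ M (mod 10)] from column 3 (T=5, M=7, carry-in 1, digits 3,5,6,7,8 already taken and all letters distinct): G must equal 1, so G=1.
Step 7. [col 5: S + S ≡ S (mod 10)] in column 5 we have S+S≡S with carry-in 1; given nothing yet and digits 1,3,5,6,7,8 already taken and all letters distinct, that pins S to 9, so S=9.
Step 8. [col 6: P + G ≡ O (mod 10)] several values work for P in column 6 (P + G ≡ O (mod 10), carry-in 1); try P=2, so P=2.
Step 9. [col 6: P + G ≡ O (mod 10)] in column 6 we have P+G≡O with carry-in 1; given P=2, G=1 and digits 1,2,3,5,6,7,8,9 already taken and all letters distinct, that pins O to 4. So O=4.

Answer: B=6, C=8, G=1, K=3, M=7, O=4, P=2, S=9, T=5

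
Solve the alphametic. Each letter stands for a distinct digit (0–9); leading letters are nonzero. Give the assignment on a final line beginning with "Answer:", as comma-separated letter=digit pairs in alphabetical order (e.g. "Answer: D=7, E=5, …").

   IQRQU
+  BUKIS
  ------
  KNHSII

Step 1. [col 1: U + S ≡ I (mod 10)] column 1 (U + S ≡ I (mod 10), carry-in 0) doesn't pin I yet; pick I=2 and continue, so I=2.
Step 2. [col 1: U + S ≡ I (mod 10)] U=4 is one option consistent with column 1 (U + S ≡ I (mod 10), carry-in 0) — take it. So U=4.
Step 3. [K] adding two 5-digit numbers gives at most 5+1 digits, and here it does — K is that final carry and must be 1 ⇒ K=1.
Step 4. [col 1: U + S ≡ I (mod 10)] in column 1 we have U+S≡I with carry-in 0; given U=4, I=2 and digits 1,2,4 already taken and all letters distinct, that pins S to 8, so S=8.
Step 5. [col 2: Q + I ≡ I (mod 10)] in column 2 we have Q+I≡I with carry-in 1; given I=2 and digits 1,2,4,8 already taken and all letters distinct, that pins Q to 9, so Q=9.
Step 6. [col 3: R + K ≡ S (mod 10)] column 3 reads R+K+carry(1)=S with K=1, S=8; with digits 1,2,4,8,9 already taken and all letters distinct, the only value for R is 6 ⇒ R=6.
Step 7. [col 4: Q + U ≡ H (mod 10)] in column 4 we have Q+U≡H with carry-in 0; given Q=9, U=4 and digits 1,2,4,6,8,9 already taken and all letters distinct, that pins H to 3 ⇒ H=3.
Step 8. [col 5: I + B ≡ N (mod 10)] in column 5 we have I+B≡N with carry-in 1; given I=2 and digits 1,2,3,4,6,8,9 already taken and all letters distinct, that pins N to 0, so N=0.
Step 9. [col 5: I + B ≡ N (mod 10)] from column 5 (I=2, N=0, carry-in 1, digits 0,1,2,3,4,6,8,9 already taken and all letters distinct): B must equal 7. So B=7.

Answer: B=7, H=3, I=2, K=1, N=0, Q=9, R=6, S=8, U=4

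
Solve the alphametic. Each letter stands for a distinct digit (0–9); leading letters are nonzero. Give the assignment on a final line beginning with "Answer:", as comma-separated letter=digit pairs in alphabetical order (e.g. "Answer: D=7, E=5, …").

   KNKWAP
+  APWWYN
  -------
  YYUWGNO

Step 1. [col 1: P + N ≡ O (mod 10)] no forcing yet in column 1 (carry-in 0); N=3 is free and consistent — try it, so N=3.
Step 2. [col 1: P + N ≡ O (mod 10)] no forcing yet in column 1 (carry-in 0); O=7 is free and consistent — try it. So O=7.
Step 3. [col 1: P + N ≡ O (mod 10)] from column 1 (N=3, O=7, carry-in 0, digits 3,7 already taken and all letters distinct): P must equal 4, so P=4.
Step 4. [col 2: A + Y ≡ N (mod 10)] Y=1 is one option consistent with column 2 (A + Y ≡ N (mod 10), carry-in 0) — take it ⇒ Y=1.
Step 5. [col 2: A + Y ≡ N (mod 10)] column 2: given Y=1, N=3, carry-in 0, and digits 1,3,4,7 already taken and all letters distinct, A+Y≡N (mod 10) forces A=2. So A=2.
Step 6. [col 3: W + W ≡ G (mod 10)] several values work for W in column 3 (W + W ≡ G (mod 10), carry-in 0); try W=5, so W=5.
Step 7. [col 3: W + W ≡ G (mod 10)] from column 3 (W=5, carry-in 0, digits 1,2,3,4,5,7 already taken and all letters distinct): G must equal 0, so G=0.
Step 8. [col 4: K + W ≡ W (mod 10)] from column 4 (W=5, carry-in 1, digits 0,1,2,3,4,5,7 already taken and all letters distinct): K must equal 9. So K=9.
Step 9. [col 5: N + P ≡ U (mod 10)] from column 5 (N=3, P=4, carry-in 1, digits 0,1,2,3,4,5,7,9 already taken and all letters distinct): U must equal 8, so U=8.

Answer: A=2, G=0, K=9, N=3, O=7, P=4, U=8, W=5, Y=1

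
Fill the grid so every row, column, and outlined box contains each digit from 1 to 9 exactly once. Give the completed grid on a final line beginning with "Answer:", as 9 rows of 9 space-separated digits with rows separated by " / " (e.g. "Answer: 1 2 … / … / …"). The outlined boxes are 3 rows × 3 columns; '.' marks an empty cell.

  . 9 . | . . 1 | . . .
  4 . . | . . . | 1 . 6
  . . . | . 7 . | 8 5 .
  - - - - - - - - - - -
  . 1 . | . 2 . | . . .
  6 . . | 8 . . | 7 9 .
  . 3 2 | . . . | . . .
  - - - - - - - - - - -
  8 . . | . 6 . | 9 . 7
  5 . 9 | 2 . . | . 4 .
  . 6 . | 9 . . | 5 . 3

Step 1. [r4c3∈{4,5,7,8}] in box 4, 8 fits only at r4c3. So r4c3=8.
Step 2. [r7c3∈{1,3,4}] box 7 places 3 nowhere but r7c3, so r7c3=3.
Step 3. [r1c7∈{2,3,4}] r1c7 is the only open cell in col 7 admitting 2, so r1c7=2.
Step 4. [r1c5∈{3,4,5,8}] 8 has one home in row 1: r1c5, so r1c5=8.
Step 5. [r4c7∈{3,4,6}] across col 7, 3 lands solely at r4c7. So r4c7=3.
Step 6. [r6c7∈{4,6}] in col 7, 4 fits only at r6c7. So r6c7=4.
Step 7. [r4c9∈{5}] r4c9 has the single candidate 5 ⇒ r4c9=5.
Step 8. [r3c2∈{2}] r3c2's peers cover all but 2 ⇒ r3c2=2.
Step 9. [r7c2∈{4}] r7c2's peers cover all but 4 ⇒ r7c2=4.
Step 10. [r5c2∈{5}] r5c2's peers cover all but 5. So r5c2=5.
Step 11. [r8c2∈{7}] r8c2 has the single candidate 7. So r8c2=7.
Step 12. [r9c6∈{4,7,8}] r9c6 is the only open cell in row 9 admitting 7, so r9c6=7.
Step 13. [r9c3∈{1}] nothing but 1 survives at r9c3 ⇒ r9c3=1.
Step 14. [r4c8∈{6}] r4c8's peers cover all but 6. So r4c8=6.
Step 15. [r3c3∈{6}] r3c3's peers cover all but 6. So r3c3=6.
Step 16. [r1c4∈{3,4,5,6}] in row 1, 6 fits only at r1c4 ⇒ r1c4=6.
Step 17. [r2c6∈{2,3,5,9}] across row 2, 2 lands solely at r2c6, so r2c6=2.
Step 18. [r2c5∈{3,5,9}] row 2 places 9 nowhere but r2c5, so r2c5=9.
Step 19. [r2c4∈{3,5}] across box 2, 5 lands solely at r2c4 ⇒ r2c4=5.
Step 20. [r9c8∈{2,8}] in row 9, 8 fits only at r9c8. So r9c8=8.
Step 21. [r6c8∈{1}] r6c8's peers cover all but 1. So r6c8=1.
Step 22. [r5c5∈{1,3,4}] row 5 places 1 nowhere but r5c5, so r5c5=1.
Step 23. [r3c4∈{3,4}] r3c4 is the only open cell in col 4 admitting 3, so r3c4=3.
Step 24. [r4c4∈{4,7}] 4 has one home in col 4: r4c4, so r4c4=4.
Step 25. [r4c1∈{7,9}] r4c1 is the only open cell in row 4 admitting 7. So r4c1=7.
Step 26. [r2c8∈{3,7}] 3 has one home in row 2: r2c8. So r2c8=3.
Step 27. [r6c6∈{5,6,9}] r6c6 is the only open cell in row 6 admitting 6 ⇒ r6c6=6.
Step 28. [r1c3∈{5,7}] across row 1, 5 lands solely at r1c3. So r1c3=5.
Step 29. [r3c9∈{4,9}] in row 3, 9 fits only at r3c9, so r3c9=9.
Step 30. [r8c6∈{3,8}] 8 has one home in row 8: r8c6 ⇒ r8c6=8.
Step 31. [r8c9∈{1}] r8c9's peers cover all but 1. So r8c9=1.
Step 32. [r7c8∈{2}] r7c8 has the single candidate 2. So r7c8=2.
Step 33. [r6c9∈{8}] r6c9 has the single candidate 8 ⇒ r6c9=8.
Step 34. [r2c3∈{7}] r2c3's peers cover all but 7. So r2c3=7.
Step 35. [r8c7∈{6}] r8c7 has the single candidate 6. So r8c7=6.
Step 36. [r1c9∈{4}] nothing but 4 survives at r1c9, so r1c9=4.
Step 37. [r7c4∈{1}] r7c4 has the single candidate 1. So r7c4=1.
Step 38. [r6c4∈{7}] r6c4 is down to just 7, so r6c4=7.
Step 39. [r2c2∈{8}] r2c2's peers cover all but 8. So r2c2=8.
Step 40. [r4c6∈{9}] nothing but 9 survives at r4c6, so r4c6=9.
Step 41. [r8c5∈{3}] only 3 remains possible at r8c5 ⇒ r8c5=3.
Step 42. [r6c1∈{9}] nothing but 9 survives at r6c1 ⇒ r6c1=9.
Step 43. [r3c1∈{1}] r3c1 is down to just 1. So r3c1=1.
Step 44. [r9c5∈{4}] nothing but 4 survives at r9c5, so r9c5=4.
Step 45. [r5c3∈{4}] r5c3's peers cover all but 4, so r5c3=4.
Step 46. [r1c1∈{3}] r1c1 has the single candidate 3, so r1c1=3.
Step 47. [r6c5∈{5}] only 5 remains possible at r6c5. So r6c5=5.
Step 48. [r5c9∈{2}] only 2 remains possible at r5c9, so r5c9=2.
Step 49. [r1c8∈{7}] r1c8 has the single candidate 7. So r1c8=7.
Step 50. [r3c6∈{4}] r3c6 is down to just 4, so r3c6=4.
Step 51. [r9c1∈{2}] r9c1's peers cover all but 2. So r9c1=2.
Step 52. [r7c6∈{5}] nothing but 5 survives at r7c6. So r7c6=5.
Step 53. [r5c6∈{3}] r5c6 has the single candidate 3 ⇒ r5c6=3.

Answer: 3 9 5 6 8 1 2 7 4 / 4 8 7 5 9 2 1 3 6 / 1 2 6 3 7 4 8 5 9 / 7 1 8 4 2 9 3 6 5 / 6 5 4 8 1 3 7 9 2 / 9 3 2 7 5 6 4 1 8 / 8 4 3 1 6 5 9 2 7 / 5 7 9 2 3 8 6 4 1 / 2 6 1 9 4 7 5 8 3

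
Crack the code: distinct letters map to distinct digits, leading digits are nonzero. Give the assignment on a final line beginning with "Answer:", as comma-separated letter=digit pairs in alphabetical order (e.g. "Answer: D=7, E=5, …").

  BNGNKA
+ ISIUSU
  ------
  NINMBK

Step 1. [col 1: A + U ≡ K (mod 10)] K=0 is one option consistent with column 1 (A + U ≡ K (mod 10), carry-in 0) — take it. So K=0.
Step 2. [col 1: A + U ≡ K (mod 10)] several values work for A in column 1 (A + U ≡ K (mod 10), carry-in 0); try A=8 ⇒ A=8.
Step 3. [col 1: A + U ≡ K (mod 10)] in column 1 we have A+U≡K with carry-in 0; given A=8, K=0 and digits 0,8 already taken and all letters distinct, that pins U to 2 ⇒ U=2.
Step 4. [col 2: K + S ≡ B (mod 10)] no forcing yet in column 2 (carry-in 1); S=4 is free and consistent — try it. So S=4.
Step 5. [col 2: K + S ≡ B (mod 10)] from column 2 (K=0, S=4, carry-in 1, digits 0,2,4,8 already taken and all letters distinct): B must equal 5 ⇒ B=5.
Step 6. [col 3: N + U ≡ M (mod 10)] column 3 (N + U ≡ M (mod 10), carry-in 0) doesn't pin M yet; pick M=9 and continue ⇒ M=9.
Step 7. [col 3: N + U ≡ M (mod 10)] from column 3 (U=2, M=9, carry-in 0, digits 0,2,4,5,8,9 already taken and all letters distinct): N must equal 7. So N=7.
Step 8. [col 4: G + I ≡ N (mod 10)] several values work for I in column 4 (G + I ≡ N (mod 10), carry-in 0); try I=1 ⇒ I=1.
Step 9. [col 4: G + I ≡ N (mod 10)] from column 4 (I=1, N=7, carry-in 0, digits 0,1,2,4,5,7,8,9 already taken and all letters distinct): G must equal 6, so G=6.

Answer: A=8, B=5, G=6, I=1, K=0, M=9, N=7, S=4, U=2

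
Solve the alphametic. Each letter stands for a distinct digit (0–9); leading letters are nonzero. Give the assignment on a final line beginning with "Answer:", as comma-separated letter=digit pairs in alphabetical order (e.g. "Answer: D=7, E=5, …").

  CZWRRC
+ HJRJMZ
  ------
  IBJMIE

Step 1. [col 1: C + Z ≡ E (mod 10)] C=1 is one option consistent with column 1 (C + Z ≡ E (mod 10), carry-in 0) — take it. So C=1.
Step 2. [col 1: C + Z ≡ E (mod 10)] no forcing yet in column 1 (carry-in 0); E=7 is free and consistent — try it. So E=7.
Step 3. [col 1: C + Z ≡ E (mod 10)] column 1: given C=1, E=7, carry-in 0, and digits 1,7 already taken and all letters distinct, C+Z≡E (mod 10) forces Z=6, so Z=6.
Step 4. [col 2: R + M ≡ I (mod 10)] no forcing yet in column 2 (carry-in 0); I=4 is free and consistent — try it ⇒ I=4.
Step 5. [col 2: R + M ≡ I (mod 10)] column 2 (R + M ≡ I (mod 10), carry-in 0) doesn't pin M yet; pick M=9 and continue ⇒ M=9.
Step 6. [col 2: R + M ≡ I (mod 10)] from column 2 (M=9, I=4, carry-in 0, digits 1,4,6,7,9 already taken and all letters distinct): R must equal 5 ⇒ R=5.
Step 7. [col 3: R + J ≡ M (mod 10)] column 3: given R=5, M=9, carry-in 1, and digits 1,4,5,6,7,9 already taken and all letters distinct, R+J≡M (mod 10) forces J=3, so J=3.
Step 8. [col 4: W + R ≡ J (mod 10)] column 4 reads W+R+carry(0)=J with R=5, J=3; with digits 1,3,4,5,6,7,9 already taken and all letters distinct, the only value for W is 8 ⇒ W=8.
Step 9. [col 5: Z + J ≡ B (mod 10)] column 5: given Z=6, J=3, carry-in 1, and digits 1,3,4,5,6,7,8,9 already taken and all letters distinct, Z+J≡B (mod 10) forces B=0, so B=0.
Step 10. [col 6: C + H ≡ I (mod 10)] in column 6 we have C+H≡I with carry-in 1; given C=1, I=4 and digits 0,1,3,4,5,6,7,8,9 already taken and all letters distinct, that pins H to 2 ⇒ H=2.

Answer: B=0, C=1, E=7, H=2, I=4, J=3, M=9, R=5, W=8, Z=6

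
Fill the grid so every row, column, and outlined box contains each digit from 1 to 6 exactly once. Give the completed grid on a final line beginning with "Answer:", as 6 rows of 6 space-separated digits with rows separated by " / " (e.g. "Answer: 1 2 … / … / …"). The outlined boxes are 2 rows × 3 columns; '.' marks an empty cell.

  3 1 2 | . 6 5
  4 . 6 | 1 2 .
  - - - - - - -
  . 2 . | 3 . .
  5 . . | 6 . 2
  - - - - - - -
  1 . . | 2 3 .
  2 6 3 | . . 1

Step 1. [r3c6∈{4}] r3c6's peers cover all but 4 ⇒ r3c6=4.
Step 2. [r4c5∈{1}] only 1 remains possible at r4c5, so r4c5=1.
Step 3. [r5c3∈{4,5}] across col 3, 5 lands solely at r5c3, so r5c3=5.
Step 4. [r6c4∈{4,5}] r6c4 is the only open cell in col 4 admitting 5. So r6c4=5.
Step 5. [r4c3∈{4}] only 4 remains possible at r4c3 ⇒ r4c3=4.
Step 6. [r5c2∈{4}] nothing but 4 survives at r5c2 ⇒ r5c2=4.
Step 7. [r2c6∈{3}] r2c6 has the single candidate 3. So r2c6=3.
Step 8. [r6c5∈{4}] r6c5's peers cover all but 4. So r6c5=4.
Step 9. [r4c2∈{3}] r4c2 has the single candidate 3 ⇒ r4c2=3.
Step 10. [r3c5∈{5}] nothing but 5 survives at r3c5, so r3c5=5.
Step 11. [r1c4∈{4}] only 4 remains possible at r1c4, so r1c4=4.
Step 12. [r5c6∈{6}] only 6 remains possible at r5c6, so r5c6=6.
Step 13. [r3c3∈{1}] nothing but 1 survives at r3c3 ⇒ r3c3=1.
Step 14. [r2c2∈{5}] only 5 remains possible at r2c2 ⇒ r2c2=5.
Step 15. [r3c1∈{6}] r3c1 is down to just 6 ⇒ r3c1=6.

Answer: 3 1 2 4 6 5 / 4 5 6 1 2 3 / 6 2 1 3 5 4 / 5 3 4 6 1 2 / 1 4 5 2 3 6 / 2 6 3 5 4 1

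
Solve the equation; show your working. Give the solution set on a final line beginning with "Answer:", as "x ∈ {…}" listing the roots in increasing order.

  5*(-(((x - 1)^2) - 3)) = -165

Step 1. [5*(-(((x - 1)^2) - 3)) = -165] leading coefficient 5: divide by 5 ⇒ div: -(((x - 1)^2) - 3) = -33.
Step 2. [-(((x - 1)^2) - 3) = -33] flip signs both sides ⇒ neg: ((x - 1)^2) - 3 = 33.
Step 3. [((x - 1)^2) - 3 = 33] the outer -3 inverts by adding 3, so sub: (x - 1)^2 = 36.
Step 4. [(x - 1)^2 = 36] √ both sides: 36 ≥ 0 gives two branches. So sqrt: x - 1 = 6 or -6.
Step 5. [x - 1 = 6 or -6] peel the -1: add 1 from each side ⇒ sub: x = 7 or -5.

Answer: x ∈ {-5, 7}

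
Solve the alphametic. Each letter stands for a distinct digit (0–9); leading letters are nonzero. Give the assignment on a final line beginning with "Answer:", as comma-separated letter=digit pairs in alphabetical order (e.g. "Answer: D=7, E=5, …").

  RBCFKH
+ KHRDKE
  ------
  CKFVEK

Step 1. [col 1: H + E ≡ K (mod 10)] column 1 (H + E ≡ K (mod 10), carry-in 0) doesn't pin E yet; pick E=6 and continue ⇒ E=6.
Step 2. [col 1: H + E ≡ K (mod 10)] column 1 (H + E ≡ K (mod 10), carry-in 0) doesn't pin K yet; pick K=8 and continue ⇒ K=8.
Step 3. [col 1: H + E ≡ K (mod 10)] from column 1 (E=6, K=8, carry-in 0, digits 6,8 already taken and all letters distinct): H must equal 2, so H=2.
Step 4. [col 3: F + D ≡ V (mod 10)] column 3 (F + D ≡ V (mod 10), carry-in 1) doesn't pin D yet; pick D=3 and continue. So D=3.
Step 5. [col 3: F + D ≡ V (mod 10)] no forcing yet in column 3 (carry-in 1); V=4 is free and consistent — try it. So V=4.
Step 6. [col 3: F + D ≡ V (mod 10)] from column 3 (D=3, V=4, carry-in 1, digits 2,3,4,6,8 already taken and all letters distinct): F must equal 0 ⇒ F=0.
Step 7. [col 4: C + R ≡ F (mod 10)] column 4 (C + R ≡ F (mod 10), carry-in 0) doesn't pin C yet; pick C=9 and continue, so C=9.
Step 8. [col 4: C + R ≡ F (mod 10)] column 4: given C=9, F=0, carry-in 0, and digits 0,2,3,4,6,8,9 already taken and all letters distinct, C+R≡F (mod 10) forces R=1 ⇒ R=1.
Step 9. [col 5: B + H ≡ K (mod 10)] from column 5 (H=2, K=8, carry-in 1, digits 0,1,2,3,4,6,8,9 already taken and all letters distinct): B must equal 5. So B=5.

Answer: B=5, C=9, D=3, E=6, F=0, H=2, K=8, R=1, V=4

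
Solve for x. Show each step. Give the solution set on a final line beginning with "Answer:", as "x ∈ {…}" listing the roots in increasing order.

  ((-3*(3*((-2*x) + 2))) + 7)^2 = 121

Step 1. [((-3*(3*((-2*x) + 2))) + 7)^2 = 121] √ both sides: 121 ≥ 0 gives two branches ⇒ sqrt: (-3*(3*((-2*x) + 2))) + 7 = 11 or -11.
Step 2. [(-3*(3*((-2*x) + 2))) + 7 = 11 or -11] 7 comes off first (subtract 7), so sub: -3*(3*((-2*x) + 2)) = 4 or -18.
Step 3. [-3*(3*((-2*x) + 2)) = 4 or -18] LHS = -3·(…); ÷-3 both sides. So div: 3*((-2*x) + 2) = -4/3 or 6.
Step 4. [3*((-2*x) + 2) = -4/3 or 6] 3 out front; divide by 3, so div: (-2*x) + 2 = -4/9 or 2.
Step 5. [(-2*x) + 2 = -4/9 or 2] peel the +2: subtract 2 from each side. So sub: -2*x = -22/9 or 0.
Step 6. [-2*x = -22/9 or 0] leading coefficient -2: divide by -2. So div: x = 11/9 or 0.

Answer: x ∈ {0, 11/9}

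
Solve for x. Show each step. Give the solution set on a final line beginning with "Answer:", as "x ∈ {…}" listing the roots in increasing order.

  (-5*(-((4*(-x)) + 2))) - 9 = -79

Step 1. [(-5*(-((4*(-x)) + 2))) - 9 = -79] 9 comes off first (add 9). So sub: -5*(-((4*(-x)) + 2)) = -70.
Step 2. [-5*(-((4*(-x)) + 2)) = -70] leading coefficient -5: divide by -5, so div: -((4*(-x)) + 2) = 14.
Step 3. [-((4*(-x)) + 2) = 14] leading − — multiply by −1 ⇒ neg: (4*(-x)) + 2 = -14.
Step 4. [(4*(-x)) + 2 = -14] subtract 2: x sits inside (… + 2) ⇒ sub: 4*(-x) = -16.
Step 5. [4*(-x) = -16] divide by the outer 4. So div: -x = -4.
Step 6. [-x = -4] flip signs both sides. So neg: x = 4.

Answer: x ∈ {4}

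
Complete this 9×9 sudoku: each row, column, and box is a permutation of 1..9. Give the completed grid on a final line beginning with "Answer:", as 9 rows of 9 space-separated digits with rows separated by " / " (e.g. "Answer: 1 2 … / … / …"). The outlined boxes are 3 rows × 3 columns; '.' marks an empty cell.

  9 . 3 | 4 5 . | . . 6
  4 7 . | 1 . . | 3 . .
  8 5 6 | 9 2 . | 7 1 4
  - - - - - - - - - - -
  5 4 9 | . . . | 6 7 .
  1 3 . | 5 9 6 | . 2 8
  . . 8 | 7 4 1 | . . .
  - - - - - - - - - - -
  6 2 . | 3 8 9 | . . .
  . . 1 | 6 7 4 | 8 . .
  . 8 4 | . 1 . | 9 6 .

Step 1. [r7c3∈{5,7}] across col 3, 5 lands solely at r7c3 ⇒ r7c3=5.
Step 2. [r8c9∈{2,3,5}] row 8 places 2 nowhere but r8c9 ⇒ r8c9=2.
Step 3. [r8c8∈{3,5}] r8c8 is the only open cell in row 8 admitting 5. So r8c8=5.
Step 4. [r9c9∈{3,7}] in box 9, 3 fits only at r9c9. So r9c9=3.
Step 5. [r2c6∈{8}] r2c6 has the single candidate 8. So r2c6=8.
Step 6. [r9c4∈{2}] r9c4 is down to just 2. So r9c4=2.
Step 7. [r2c8∈{9}] r2c8 is down to just 9. So r2c8=9.
Step 8. [r7c7∈{1,4}] r7c7 is the only open cell in col 7 admitting 1, so r7c7=1.
Step 9. [r4c5∈{3}] nothing but 3 survives at r4c5, so r4c5=3.
Step 10. [r6c7∈{5}] only 5 remains possible at r6c7, so r6c7=5.
Step 11. [r9c6∈{5}] only 5 remains possible at r9c6 ⇒ r9c6=5.
Step 12. [r4c6∈{2}] nothing but 2 survives at r4c6 ⇒ r4c6=2.
Step 13. [r1c7∈{2}] r1c7 has the single candidate 2, so r1c7=2.
Step 14. [r2c3∈{2}] nothing but 2 survives at r2c3, so r2c3=2.
Step 15. [r6c1∈{2}] r6c1's peers cover all but 2. So r6c1=2.
Step 16. [r4c9∈{1}] r4c9 has the single candidate 1. So r4c9=1.
Step 17. [r4c4∈{8}] only 8 remains possible at r4c4 ⇒ r4c4=8.
Step 18. [r5c3∈{7}] nothing but 7 survives at r5c3, so r5c3=7.
Step 19. [r2c5∈{6}] r2c5 has the single candidate 6, so r2c5=6.
Step 20. [r6c9∈{9}] r6c9 is down to just 9 ⇒ r6c9=9.
Step 21. [r7c8∈{4}] nothing but 4 survives at r7c8. So r7c8=4.
Step 22. [r2c9∈{5}] r2c9 is down to just 5. So r2c9=5.
Step 23. [r7c9∈{7}] nothing but 7 survives at r7c9 ⇒ r7c9=7.
Step 24. [r6c2∈{6}] r6c2 is down to just 6, so r6c2=6.
Step 25. [r1c2∈{1}] r1c2's peers cover all but 1. So r1c2=1.
Step 26. [r9c1∈{7}] nothing but 7 survives at r9c1. So r9c1=7.
Step 27. [r1c6∈{7}] r1c6 is down to just 7 ⇒ r1c6=7.
Step 28. [r3c6∈{3}] r3c6 has the single candidate 3 ⇒ r3c6=3.
Step 29. [r8c2∈{9}] r8c2 is down to just 9, so r8c2=9.
Step 30. [r1c8∈{8}] nothing but 8 survives at r1c8, so r1c8=8.
Step 31. [r6c8∈{3}] r6c8 has the single candidate 3. So r6c8=3.
Step 32. [r8c1∈{3}] r8c1's peers cover all but 3. So r8c1=3.
Step 33. [r5c7∈{4}] r5c7 has the single candidate 4. So r5c7=4.

Answer: 9 1 3 4 5 7 2 8 6 / 4 7 2 1 6 8 3 9 5 / 8 5 6 9 2 3 7 1 4 / 5 4 9 8 3 2 6 7 1 / 1 3 7 5 9 6 4 2 8 / 2 6 8 7 4 1 5 3 9 / 6 2 5 3 8 9 1 4 7 / 3 9 1 6 7 4 8 5 2 / 7 8 4 2 1 5 9 6 3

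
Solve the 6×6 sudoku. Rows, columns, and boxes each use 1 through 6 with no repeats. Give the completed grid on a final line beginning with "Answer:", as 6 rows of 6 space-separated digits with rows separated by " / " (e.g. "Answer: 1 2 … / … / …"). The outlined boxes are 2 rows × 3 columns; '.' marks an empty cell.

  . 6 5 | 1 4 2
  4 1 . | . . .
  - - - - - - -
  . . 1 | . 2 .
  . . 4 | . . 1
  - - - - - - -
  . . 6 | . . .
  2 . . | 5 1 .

Step 1. [r5c5∈{3}] r5c5 has the single candidate 3. So r5c5=3.
Step 2. [r5c6∈{4}] nothing but 4 survives at r5c6 ⇒ r5c6=4.
Step 3. [r5c2∈{5}] r5c2's peers cover all but 5, so r5c2=5.
Step 4. [r3c2∈{3}] r3c2 has the single candidate 3 ⇒ r3c2=3.
Step 5. [r2c6∈{3,5,6}] col 6 places 3 nowhere but r2c6, so r2c6=3.
Step 6. [r2c4∈{6}] r2c4 is down to just 6, so r2c4=6.
Step 7. [r4c5∈{5,6}] in col 5, 6 fits only at r4c5. So r4c5=6.
Step 8. [r3c6∈{5}] only 5 remains possible at r3c6. So r3c6=5.
Step 9. [r5c4∈{2}] r5c4 has the single candidate 2. So r5c4=2.
Step 10. [r2c3∈{2}] only 2 remains possible at r2c3. So r2c3=2.
Step 11. [r3c1∈{6}] only 6 remains possible at r3c1 ⇒ r3c1=6.
Step 12. [r4c2∈{2}] nothing but 2 survives at r4c2 ⇒ r4c2=2.
Step 13. [r6c6∈{6}] only 6 remains possible at r6c6 ⇒ r6c6=6.
Step 14. [r2c5∈{5}] r2c5 has the single candidate 5 ⇒ r2c5=5.
Step 15. [r3c4∈{4}] r3c4 is down to just 4 ⇒ r3c4=4.
Step 16. [r4c1∈{5}] r4c1 has the single candidate 5 ⇒ r4c1=5.
Step 17. [r1c1∈{3}] nothing but 3 survives at r1c1, so r1c1=3.
Step 18. [r6c3∈{3}] r6c3 has the single candidate 3, so r6c3=3.
Step 19. [r5c1∈{1}] r5c1's peers cover all but 1 ⇒ r5c1=1.
Step 20. [r4c4∈{3}] r4c4 is down to just 3. So r4c4=3.
Step 21. [r6c2∈{4}] r6c2's peers cover all but 4 ⇒ r6c2=4.

Answer: 3 6 5 1 4 2 / 4 1 2 6 5 3 / 6 3 1 4 2 5 / 5 2 4 3 6 1 / 1 5 6 2 3 4 / 2 4 3 5 1 6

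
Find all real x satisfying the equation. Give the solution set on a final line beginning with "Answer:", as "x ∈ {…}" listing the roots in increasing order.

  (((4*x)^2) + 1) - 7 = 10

Step 1. [(((4*x)^2) + 1) - 7 = 10] peel the -7: add 7 from each side ⇒ sub: ((4*x)^2) + 1 = 17.
Step 2. [((4*x)^2) + 1 = 17] +1 is outermost — subtract 1 both sides ⇒ sub: (4*x)^2 = 16.
Step 3. [(4*x)^2 = 16] 16 ≥ 0, LHS is (·)² — take ±√, so sqrt: 4*x = 4 or -4.
Step 4. [4*x = 4 or -4] 4·(inner) — divide through by 4, so div: x = 1 or -1.

Answer: x ∈ {-1, 1}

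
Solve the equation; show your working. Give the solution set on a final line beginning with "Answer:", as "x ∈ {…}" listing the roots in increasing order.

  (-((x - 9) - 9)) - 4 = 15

Step 1. [(-((x - 9) - 9)) - 4 = 15] add 4: x sits inside (… - 4), so sub: -((x - 9) - 9) = 19.
Step 2. [-((x - 9) - 9) = 19] LHS negated; negate both sides ⇒ neg: (x - 9) - 9 = -19.
Step 3. [(x - 9) - 9 = -19] -9 is outermost — add 9 both sides. So sub: x - 9 = -10.
Step 4. [x - 9 = -10] peel the -9: add 9 from each side, so sub: x = -1.

Answer: x ∈ {-1}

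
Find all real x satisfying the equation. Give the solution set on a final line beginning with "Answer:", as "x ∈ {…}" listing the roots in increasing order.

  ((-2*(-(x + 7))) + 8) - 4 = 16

Step 1. [((-2*(-(x + 7))) + 8) - 4 = 16] 4 comes off first (add 4) ⇒ sub: (-2*(-(x + 7))) + 8 = 20.
Step 2. [(-2*(-(x + 7))) + 8 = 20] peel the +8: subtract 8 from each side, so sub: -2*(-(x + 7)) = 12.
Step 3. [-2*(-(x + 7)) = 12] -2 out front; divide by -2. So div: -(x + 7) = -6.
Step 4. [-(x + 7) = -6] LHS negated; negate both sides ⇒ neg: x + 7 = 6.
Step 5. [x + 7 = 6] peel the +7: subtract 7 from each side ⇒ sub: x = -1.

Answer: x ∈ {-1}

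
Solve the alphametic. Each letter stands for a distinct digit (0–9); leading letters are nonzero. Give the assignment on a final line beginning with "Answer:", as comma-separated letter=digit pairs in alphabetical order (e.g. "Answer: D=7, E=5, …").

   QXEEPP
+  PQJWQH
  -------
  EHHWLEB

Step 1. [col 1: P + H ≡ B (mod 10)] B=5 is one option consistent with column 1 (P + H ≡ B (mod 10), carry-in 0) — take it, so B=5.
Step 2. [E] adding two 6-digit numbers gives at most 6+1 digits, and here it does — E is that final carry and must be 1 ⇒ E=1.
Step 3. [col 1: P + H ≡ B (mod 10)] H=2 is one option consistent with column 1 (P + H ≡ B (mod 10), carry-in 0) — take it, so H=2.
Step 4. [col 1: P + H ≡ B (mod 10)] in column 1 we have P+H≡B with carry-in 0; given H=2, B=5 and digits 1,2,5 already taken and all letters distinct, that pins P to 3 ⇒ P=3.
Step 5. [col 2: P + Q ≡ E (mod 10)] column 2 reads P+Q+carry(0)=E with P=3, E=1; with digits 1,2,3,5 already taken and all letters distinct, the only value for Q is 8 ⇒ Q=8.
Step 6. [col 3: E + W ≡ L (mod 10)] W=7 is one option consistent with column 3 (E + W ≡ L (mod 10), carry-in 1) — take it ⇒ W=7.
Step 7. [col 3: E + W ≡ L (mod 10)] column 3 reads E+W+carry(1)=L with E=1, W=7; with digits 1,2,3,5,7,8 already taken and all letters distinct, the only value for L is 9 ⇒ L=9.
Step 8. [col 4: E + J ≡ W (mod 10)] column 4: given E=1, W=7, carry-in 0, and digits 1,2,3,5,7,8,9 already taken and all letters distinct, E+J≡W (mod 10) forces J=6, so J=6.
Step 9. [col 5: X + Q ≡ H (mod 10)] in column 5 we have X+Q≡H with carry-in 0; given Q=8, H=2 and digits 1,2,3,5,6,7,8,9 already taken and all letters distinct, that pins X to 4 ⇒ X=4.

Answer: B=5, E=1, H=2, J=6, L=9, P=3, Q=8, W=7, X=4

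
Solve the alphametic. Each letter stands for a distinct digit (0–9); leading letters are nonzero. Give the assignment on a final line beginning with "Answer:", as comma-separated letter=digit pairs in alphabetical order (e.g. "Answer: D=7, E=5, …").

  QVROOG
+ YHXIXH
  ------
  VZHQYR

Step 1. [col 1: G + H ≡ R (mod 10)] column 1 (G + H ≡ R (mod 10), carry-in 0) doesn't pin G yet; pick G=1 and continue. So G=1.
Step 2. [col 1: G + H ≡ R (mod 10)] several values work for R in column 1 (G + H ≡ R (mod 10), carry-in 0); try R=0 ⇒ R=0.
Step 3. [col 1: G + H ≡ R (mod 10)] column 1 reads G+H+carry(0)=R with G=1, R=0; with digits 0,1 already taken and all letters distinct, the only value for H is 9. So H=9.
Step 4. [col 2: O + X ≡ Y (mod 10)] column 2 (O + X ≡ Y (mod 10), carry-in 1) doesn't pin Y yet; pick Y=3 and continue ⇒ Y=3.
Step 5. [col 2: O + X ≡ Y (mod 10)] X=8 is one option consistent with column 2 (O + X ≡ Y (mod 10), carry-in 1) — take it. So X=8.
Step 6. [col 2: O + X ≡ Y (mod 10)] column 2: given X=8, Y=3, carry-in 1, and digits 0,1,3,8,9 already taken and all letters distinct, O+X≡Y (mod 10) forces O=4. So O=4.
Step 7. [col 3: O + I ≡ Q (mod 10)] several values work for I in column 3 (O + I ≡ Q (mod 10), carry-in 1); try I=7, so I=7.
Step 8. [col 3: O + I ≡ Q (mod 10)] column 3: given O=4, I=7, carry-in 1, and digits 0,1,3,4,7,8,9 already taken and all letters distinct, O+I≡Q (mod 10) forces Q=2, so Q=2.
Step 9. [col 5: V + H ≡ Z (mod 10)] column 5: given H=9, carry-in 0, and digits 0,1,2,3,4,7,8,9 already taken and all letters distinct, V+H≡Z (mod 10) forces V=6 ⇒ V=6.
Step 10. [col 5: V + H ≡ Z (mod 10)] column 5 reads V+H+carry(0)=Z with V=6, H=9; with digits 0,1,2,3,4,6,7,8,9 already taken and all letters distinct, the only value for Z is 5. So Z=5.

Answer: G=1, H=9, I=7, O=4, Q=2, R=0, V=6, X=8, Y=3, Z=5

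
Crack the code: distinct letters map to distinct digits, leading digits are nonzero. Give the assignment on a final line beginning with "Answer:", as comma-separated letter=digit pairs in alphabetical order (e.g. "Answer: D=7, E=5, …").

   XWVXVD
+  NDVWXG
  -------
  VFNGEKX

Step 1. [col 1: D + G ≡ X (mod 10)] no forcing yet in column 1 (carry-in 0); X=7 is free and consistent — try it ⇒ X=7.
Step 2. [col 1: D + G ≡ X (mod 10)] column 1 (D + G ≡ X (mod 10), carry-in 0) doesn't pin G yet; pick G=3 and continue ⇒ G=3.
Step 3. [V] V is the leading digit of a 7-digit sum of two 6-digit numbers; the final carry is exactly 1, so V=1.
Step 4. [col 1: D + G ≡ X (mod 10)] column 1: given G=3, X=7, carry-in 0, and digits 1,3,7 already taken and all letters distinct, D+G≡X (mod 10) forces D=4 ⇒ D=4.
Step 5. [col 2: V + X ≡ K (mod 10)] column 2: given V=1, X=7, carry-in 0, and digits 1,3,4,7 already taken and all letters distinct, V+X≡K (mod 10) forces K=8, so K=8.
Step 6. [col 3: X + W ≡ E (mod 10)] several values work for E in column 3 (X + W ≡ E (mod 10), carry-in 0); try E=2, so E=2.
Step 7. [col 3: X + W ≡ E (mod 10)] column 3 reads X+W+carry(0)=E with X=7, E=2; with digits 1,2,3,4,7,8 already taken and all letters distinct, the only value for W is 5. So W=5.
Step 8. [col 5: W + D ≡ N (mod 10)] in column 5 we have W+D≡N with carry-in 0; given W=5, D=4 and digits 1,2,3,4,5,7,8 already taken and all letters distinct, that pins N to 9 ⇒ N=9.
Step 9. [col 6: X + N ≡ F (mod 10)] in column 6 we have X+N≡F with carry-in 0; given X=7, N=9 and digits 1,2,3,4,5,7,8,9 already taken and all letters distinct, that pins F to 6. So F=6.

Answer: D=4, E=2, F=6, G=3, K=8, N=9, V=1, W=5, X=7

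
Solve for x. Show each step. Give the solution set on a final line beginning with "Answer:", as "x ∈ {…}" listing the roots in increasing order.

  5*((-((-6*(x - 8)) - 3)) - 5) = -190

Step 1. [5*((-((-6*(x - 8)) - 3)) - 5) = -190] LHS = 5·(…); ÷5 both sides. So div: (-((-6*(x - 8)) - 3)) - 5 = -38.
Step 2. [(-((-6*(x - 8)) - 3)) - 5 = -38] peel the -5: add 5 from each side. So sub: -((-6*(x - 8)) - 3) = -33.
Step 3. [-((-6*(x - 8)) - 3) = -33] LHS negated; negate both sides, so neg: (-6*(x - 8)) - 3 = 33.
Step 4. [(-6*(x - 8)) - 3 = 33] 3 comes off first (add 3). So sub: -6*(x - 8) = 36.
Step 5. [-6*(x - 8) = 36] divide by the outer -6. So div: x - 8 = -6.
Step 6. [x - 8 = -6] peel the -8: add 8 from each side ⇒ sub: x = 2.

Answer: x ∈ {2}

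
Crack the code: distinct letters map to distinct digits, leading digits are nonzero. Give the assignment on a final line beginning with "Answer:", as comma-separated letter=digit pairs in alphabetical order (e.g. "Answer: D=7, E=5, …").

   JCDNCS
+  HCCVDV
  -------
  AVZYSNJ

Step 1. [col 1: S + V ≡ J (mod 10)] column 1 (S + V ≡ J (mod 10), carry-in 0) doesn't pin S yet; pick S=2 and continue ⇒ S=2.
Step 2. [col 1: S + V ≡ J (mod 10)] column 1 (S + V ≡ J (mod 10), carry-in 0) doesn't pin V yet; pick V=4 and continue. So V=4.
Step 3. [A] the sum has 7 digits but both addends have 6; that extra leading digit A is the final carry, namely 1 ⇒ A=1.
Step 4. [col 1: S + V ≡ J (mod 10)] column 1 reads S+V+carry(0)=J with S=2, V=4; with digits 1,2,4 already taken and all letters distinct, the only value for J is 6, so J=6.
Step 5. [col 2: C + D ≡ N (mod 10)] column 2 (C + D ≡ N (mod 10), carry-in 0) doesn't pin D yet; pick D=3 and continue. So D=3.
Step 6. [col 2: C + D ≡ N (mod 10)] no forcing yet in column 2 (carry-in 0); C=5 is free and consistent — try it. So C=5.
Step 7. [col 2: C + D ≡ N (mod 10)] column 2: given C=5, D=3, carry-in 0, and digits 1,2,3,4,5,6 already taken and all letters distinct, C+D≡N (mod 10) forces N=8. So N=8.
Step 8. [col 4: D + C ≡ Y (mod 10)] column 4: given D=3, C=5, carry-in 1, and digits 1,2,3,4,5,6,8 already taken and all letters distinct, D+C≡Y (mod 10) forces Y=9 ⇒ Y=9.
Step 9. [col 5: C + C ≡ Z (mod 10)] from column 5 (C=5, carry-in 0, digits 1,2,3,4,5,6,8,9 already taken and all letters distinct): Z must equal 0. So Z=0.
Step 10. [col 6: J + H ≡ V (mod 10)] from column 6 (J=6, V=4, carry-in 1, digits 0,1,2,3,4,5,6,8,9 already taken and all letters distinct): H must equal 7, so H=7.

Answer: A=1, C=5, D=3, H=7, J=6, N=8, S=2, V=4, Y=9, Z=0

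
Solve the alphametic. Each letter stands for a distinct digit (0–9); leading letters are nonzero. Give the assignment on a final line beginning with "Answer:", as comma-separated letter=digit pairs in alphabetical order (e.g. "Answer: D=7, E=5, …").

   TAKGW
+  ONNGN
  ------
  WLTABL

Step 1. [col 1: W + N ≡ L (mod 10)] N=5 is one option consistent with column 1 (W + N ≡ L (mod 10), carry-in 0) — take it. So N=5.
Step 2. [col 1: W + N ≡ L (mod 10)] column 1 (W + N ≡ L (mod 10), carry-in 0) doesn't pin W yet; pick W=1 and continue ⇒ W=1.
Step 3. [col 1: W + N ≡ L (mod 10)] in column 1 we have W+N≡L with carry-in 0; given W=1, N=5 and digits 1,5 already taken and all letters distinct, that pins L to 6 ⇒ L=6.
Step 4. [col 2: G + G ≡ B (mod 10)] no forcing yet in column 2 (carry-in 0); G=2 is free and consistent — try it ⇒ G=2.
Step 5. [col 2: G + G ≡ B (mod 10)] from column 2 (G=2, carry-in 0, digits 1,2,5,6 already taken and all letters distinct): B must equal 4 ⇒ B=4.
Step 6. [col 3: K + N ≡ A (mod 10)] A=3 is one option consistent with column 3 (K + N ≡ A (mod 10), carry-in 0) — take it. So A=3.
Step 7. [col 3: K + N ≡ A (mod 10)] in column 3 we have K+N≡A with carry-in 0; given N=5, A=3 and digits 1,2,3,4,5,6 already taken and all letters distinct, that pins K to 8 ⇒ K=8.
Step 8. [col 4: A + N ≡ T (mod 10)] column 4: given A=3, N=5, carry-in 1, and digits 1,2,3,4,5,6,8 already taken and all letters distinct, A+N≡T (mod 10) forces T=9, so T=9.
Step 9. [col 5: T + O ≡ L (mod 10)] in column 5 we have T+O≡L with carry-in 0; given T=9, L=6 and digits 1,2,3,4,5,6,8,9 already taken and all letters distinct, that pins O to 7, so O=7.

Answer: A=3, B=4, G=2, K=8, L=6, N=5, O=7, T=9, W=1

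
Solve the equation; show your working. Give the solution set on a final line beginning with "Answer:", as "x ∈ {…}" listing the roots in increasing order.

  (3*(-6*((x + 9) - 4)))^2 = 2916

Step 1. [(3*(-6*((x + 9) - 4)))^2 = 2916] LHS squared, RHS 2916 ≥ 0: apply √ (±) ⇒ sqrt: 3*(-6*((x + 9) - 4)) = 54 or -54.
Step 2. [3*(-6*((x + 9) - 4)) = 54 or -54] LHS = 3·(…); ÷3 both sides. So div: -6*((x + 9) - 4) = 18 or -18.
Step 3. [-6*((x + 9) - 4) = 18 or -18] divide by the outer -6. So div: (x + 9) - 4 = -3 or 3.
Step 4. [(x + 9) - 4 = -3 or 3] the outer -4 inverts by adding 4 ⇒ sub: x + 9 = 1 or 7.
Step 5. [x + 9 = 1 or 7] 9 comes off first (subtract 9) ⇒ sub: x = -8 or -2.

Answer: x ∈ {-8, -2}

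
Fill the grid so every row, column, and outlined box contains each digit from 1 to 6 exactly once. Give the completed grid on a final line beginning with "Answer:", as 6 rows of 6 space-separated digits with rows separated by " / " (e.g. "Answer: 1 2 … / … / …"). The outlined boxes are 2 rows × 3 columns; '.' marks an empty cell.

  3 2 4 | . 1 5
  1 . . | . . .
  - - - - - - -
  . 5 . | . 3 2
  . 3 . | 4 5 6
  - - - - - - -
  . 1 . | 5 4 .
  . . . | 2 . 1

Step 1. [r2c2∈{6}] nothing but 6 survives at r2c2. So r2c2=6.
Step 2. [r6c3∈{3,5,6}] in row 6, 3 fits only at r6c3 ⇒ r6c3=3.
Step 3. [r4c3∈{1,2}] across row 4, 1 lands solely at r4c3 ⇒ r4c3=1.
Step 4. [r3c3∈{6}] only 6 remains possible at r3c3, so r3c3=6.
Step 5. [r6c1∈{4,5,6}] r6c1 is the only open cell in row 6 admitting 5. So r6c1=5.
Step 6. [r5c1∈{2,6}] 6 has one home in row 5: r5c1, so r5c1=6.
Step 7. [r5c6∈{3}] nothing but 3 survives at r5c6, so r5c6=3.
Step 8. [r6c2∈{4}] nothing but 4 survives at r6c2. So r6c2=4.
Step 9. [r6c5∈{6}] r6c5's peers cover all but 6 ⇒ r6c5=6.
Step 10. [r3c4∈{1}] nothing but 1 survives at r3c4 ⇒ r3c4=1.
Step 11. [r2c5∈{2}] nothing but 2 survives at r2c5, so r2c5=2.
Step 12. [r2c6∈{4}] only 4 remains possible at r2c6. So r2c6=4.
Step 13. [r2c3∈{5}] only 5 remains possible at r2c3, so r2c3=5.
Step 14. [r1c4∈{6}] r1c4 is down to just 6, so r1c4=6.
Step 15. [r4c1∈{2}] r4c1 is down to just 2, so r4c1=2.
Step 16. [r3c1∈{4}] r3c1 is down to just 4. So r3c1=4.
Step 17. [r2c4∈{3}] r2c4 is down to just 3 ⇒ r2c4=3.
Step 18. [r5c3∈{2}] r5c3 has the single candidate 2, so r5c3=2.

Answer: 3 2 4 6 1 5 / 1 6 5 3 2 4 / 4 5 6 1 3 2 / 2 3 1 4 5 6 / 6 1 2 5 4 3 / 5 4 3 2 6 1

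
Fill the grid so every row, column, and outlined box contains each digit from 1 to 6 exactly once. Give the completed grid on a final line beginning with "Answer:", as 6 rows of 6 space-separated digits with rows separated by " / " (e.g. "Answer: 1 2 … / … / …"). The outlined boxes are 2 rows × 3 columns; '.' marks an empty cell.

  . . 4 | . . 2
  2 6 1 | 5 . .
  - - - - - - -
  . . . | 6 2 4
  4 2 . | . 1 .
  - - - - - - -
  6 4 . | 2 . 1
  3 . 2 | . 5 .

Step 1. [r2c6∈{3}] r2c6's peers cover all but 3 ⇒ r2c6=3.
Step 2. [r1c1∈{5}] r1c1 has the single candidate 5, so r1c1=5.
Step 3. [r3c2∈{1,3,5}] r3c2 is the only open cell in col 2 admitting 5 ⇒ r3c2=5.
Step 4. [r3c3∈{3}] only 3 remains possible at r3c3 ⇒ r3c3=3.
Step 5. [r1c5∈{6}] only 6 remains possible at r1c5. So r1c5=6.
Step 6. [r5c5∈{3}] r5c5 has the single candidate 3, so r5c5=3.
Step 7. [r3c1∈{1}] only 1 remains possible at r3c1. So r3c1=1.
Step 8. [r4c4∈{3}] r4c4's peers cover all but 3. So r4c4=3.
Step 9. [r6c4∈{4}] r6c4's peers cover all but 4 ⇒ r6c4=4.
Step 10. [r4c3∈{6}] r4c3 is down to just 6, so r4c3=6.
Step 11. [r5c3∈{5}] nothing but 5 survives at r5c3. So r5c3=5.
Step 12. [r6c2∈{1}] nothing but 1 survives at r6c2, so r6c2=1.
Step 13. [r6c6∈{6}] r6c6 is down to just 6 ⇒ r6c6=6.
Step 14. [r1c2∈{3}] only 3 remains possible at r1c2. So r1c2=3.
Step 15. [r1c4∈{1}] only 1 remains possible at r1c4 ⇒ r1c4=1.
Step 16. [r4c6∈{5}] nothing but 5 survives at r4c6. So r4c6=5.
Step 17. [r2c5∈{4}] only 4 remains possible at r2c5 ⇒ r2c5=4.

Answer: 5 3 4 1 6 2 / 2 6 1 5 4 3 / 1 5 3 6 2 4 / 4 2 6 3 1 5 / 6 4 5 2 3 1 / 3 1 2 4 5 6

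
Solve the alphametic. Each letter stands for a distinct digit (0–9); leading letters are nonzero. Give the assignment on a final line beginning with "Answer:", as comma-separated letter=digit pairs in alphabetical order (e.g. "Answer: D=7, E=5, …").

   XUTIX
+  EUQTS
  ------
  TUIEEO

Step 1. [col 1: X + S ≡ O (mod 10)] X=5 is one option consistent with column 1 (X + S ≡ O (mod 10), carry-in 0) — take it, so X=5.
Step 2. [col 1: X + S ≡ O (mod 10)] several values work for S in column 1 (X + S ≡ O (mod 10), carry-in 0); try S=9 ⇒ S=9.
Step 3. [col 1: X + S ≡ O (mod 10)] in column 1 we have X+S≡O with carry-in 0; given X=5, S=9 and digits 5,9 already taken and all letters distinct, that pins O to 4 ⇒ O=4.
Step 4. [col 2: I + T ≡ E (mod 10)] column 2 (I + T ≡ E (mod 10), carry-in 1) doesn't pin I yet; pick I=6 and continue ⇒ I=6.
Step 5. [col 2: I + T ≡ E (mod 10)] several values work for E in column 2 (I + T ≡ E (mod 10), carry-in 1); try E=8. So E=8.
Step 6. [col 2: I + T ≡ E (mod 10)] from column 2 (I=6, E=8, carry-in 1, digits 4,5,6,8,9 already taken and all letters distinct): T must equal 1. So T=1.
Step 7. [col 3: T + Q ≡ E (mod 10)] column 3 reads T+Q+carry(0)=E with T=1, E=8; with digits 1,4,5,6,8,9 already taken and all letters distinct, the only value for Q is 7, so Q=7.
Step 8. [col 4: U + U ≡ I (mod 10)] column 4 reads U+U+carry(0)=I with I=6; with digits 1,4,5,6,7,8,9 already taken and all letters distinct, the only value for U is 3, so U=3.

Answer: E=8, I=6, O=4, Q=7, S=9, T=1, U=3, X=5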